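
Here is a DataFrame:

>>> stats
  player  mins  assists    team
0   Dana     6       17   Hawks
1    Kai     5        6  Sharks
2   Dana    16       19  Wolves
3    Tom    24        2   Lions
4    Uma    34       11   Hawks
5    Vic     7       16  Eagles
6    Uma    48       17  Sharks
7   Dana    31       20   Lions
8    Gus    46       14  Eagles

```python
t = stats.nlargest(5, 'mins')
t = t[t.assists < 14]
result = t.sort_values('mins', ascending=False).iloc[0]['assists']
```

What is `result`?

take 5 rows with largest mins:
  player  mins  assists    team
6    Uma    48       17  Sharks
8    Gus    46       14  Eagles
4    Uma    34       11   Hawks
7   Dana    31       20   Lions
3    Tom    24        2   Lions
filter rows where assists < 14:
  player  mins  assists   team
4    Uma    34       11  Hawks
3    Tom    24        2  Lions
sort by mins descending:
  player  mins  assists   team
4    Uma    34       11  Hawks
3    Tom    24        2  Lions
So iloc[0]['assists'] = 11.

11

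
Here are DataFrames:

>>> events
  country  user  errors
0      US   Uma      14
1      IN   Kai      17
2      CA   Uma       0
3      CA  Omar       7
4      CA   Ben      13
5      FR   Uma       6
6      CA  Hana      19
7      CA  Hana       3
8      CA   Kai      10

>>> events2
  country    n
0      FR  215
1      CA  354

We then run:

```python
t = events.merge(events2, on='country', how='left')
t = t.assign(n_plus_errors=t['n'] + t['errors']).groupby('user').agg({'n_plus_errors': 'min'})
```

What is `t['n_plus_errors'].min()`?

merge on 'country' (how='left') → 9 rows:
  country  user  errors      n
0      US   Uma      14    NaN
1      IN   Kai      17    NaN
2      CA   Uma       0  354.0
3      CA  Omar       7  354.0
4      CA   Ben      13  354.0
5      FR   Uma       6  215.0
6      CA  Hana      19  354.0
7      CA  Hana       3  354.0
8      CA   Kai      10  354.0
add column n_plus_errors = t['n'] + t['errors']:
  country  user  errors      n  n_plus_errors
0      US   Uma      14    NaN            NaN
1      IN   Kai      17    NaN            NaN
2      CA   Uma       0  354.0          354.0
3      CA  Omar       7  354.0          361.0
4      CA   Ben      13  354.0          367.0
5      FR   Uma       6  215.0          221.0
6      CA  Hana      19  354.0          373.0
7      CA  Hana       3  354.0          357.0
8      CA   Kai      10  354.0          364.0
group by user, min of n_plus_errors:
      n_plus_errors
user               
Ben           367.0
Hana          357.0
Kai           364.0
Omar          361.0
Uma           221.0

221.0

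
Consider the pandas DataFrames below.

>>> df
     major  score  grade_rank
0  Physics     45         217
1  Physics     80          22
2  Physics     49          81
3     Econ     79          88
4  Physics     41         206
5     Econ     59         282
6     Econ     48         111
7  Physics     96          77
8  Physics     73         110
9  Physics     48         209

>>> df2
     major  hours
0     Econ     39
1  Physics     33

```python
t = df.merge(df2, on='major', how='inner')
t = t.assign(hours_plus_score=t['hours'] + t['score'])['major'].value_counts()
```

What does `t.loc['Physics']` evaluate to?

7

merge on 'major' (how='inner') → 10 rows:
     major  score  grade_rank  hours
0  Physics     45         217     33
1  Physics     80          22     33
2  Physics     49          81     33
3     Econ     79          88     39
4  Physics     41         206     33
5     Econ     59         282     39
6     Econ     48         111     39
7  Physics     96          77     33
8  Physics     73         110     33
9  Physics     48         209     33
add column hours_plus_score = t['hours'] + t['score']:
     major  score  grade_rank  hours  hours_plus_score
0  Physics     45         217     33                78
1  Physics     80          22     33               113
2  Physics     49          81     33                82
3     Econ     79          88     39               118
4  Physics     41         206     33                74
5     Econ     59         282     39                98
6     Econ     48         111     39                87
7  Physics     96          77     33               129
8  Physics     73         110     33               106
9  Physics     48         209     33                81
value_counts of major:
major
Physics    7
Econ       3
Name: count, dtype: int64
So loc['Physics'] = 7.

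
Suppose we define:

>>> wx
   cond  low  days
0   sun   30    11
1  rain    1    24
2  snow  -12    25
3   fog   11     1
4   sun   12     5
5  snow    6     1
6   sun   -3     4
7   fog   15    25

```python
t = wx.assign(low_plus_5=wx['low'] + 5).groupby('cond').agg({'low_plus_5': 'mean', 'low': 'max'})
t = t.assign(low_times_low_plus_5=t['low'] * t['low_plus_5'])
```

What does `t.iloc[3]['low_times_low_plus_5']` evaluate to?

add column low_plus_5 = wx['low'] + 5:
   cond  low  days  low_plus_5
0   sun   30    11          35
1  rain    1    24           6
2  snow  -12    25          -7
3   fog   11     1          16
4   sun   12     5          17
5  snow    6     1          11
6   sun   -3     4           2
7   fog   15    25          20
group by cond: mean(low_plus_5), max(low):
      low_plus_5  low
cond                 
fog         18.0   15
rain         6.0    1
snow         2.0    6
sun         18.0   30
add column low_times_low_plus_5 = t['low'] * t['low_plus_5']:
      low_plus_5  low  low_times_low_plus_5
cond                                       
fog         18.0   15                 270.0
rain         6.0    1                   6.0
snow         2.0    6                  12.0
sun         18.0   30                 540.0
So iloc[3]['low_times_low_plus_5'] = 540.0.

540.0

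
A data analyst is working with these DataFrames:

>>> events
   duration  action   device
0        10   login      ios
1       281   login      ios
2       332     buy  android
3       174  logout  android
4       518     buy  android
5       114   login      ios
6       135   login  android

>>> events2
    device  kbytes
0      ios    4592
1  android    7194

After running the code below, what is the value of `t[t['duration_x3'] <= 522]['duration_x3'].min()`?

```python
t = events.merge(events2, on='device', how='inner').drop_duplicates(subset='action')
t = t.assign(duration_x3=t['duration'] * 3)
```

30

merge on 'device' (how='inner') → 7 rows:
   duration  action   device  kbytes
0        10   login      ios    4592
1       281   login      ios    4592
2       332     buy  android    7194
3       174  logout  android    7194
4       518     buy  android    7194
5       114   login      ios    4592
6       135   login  android    7194
drop duplicate action (keep=first):
   duration  action   device  kbytes
0        10   login      ios    4592
2       332     buy  android    7194
3       174  logout  android    7194
add column duration_x3 = t['duration'] * 3:
   duration  action   device  kbytes  duration_x3
0        10   login      ios    4592           30
2       332     buy  android    7194          996
3       174  logout  android    7194          522
filter rows where duration_x3 <= 522:
   duration  action   device  kbytes  duration_x3
0        10   login      ios    4592           30
3       174  logout  android    7194          522
Taking the min of column 'duration_x3' gives 30.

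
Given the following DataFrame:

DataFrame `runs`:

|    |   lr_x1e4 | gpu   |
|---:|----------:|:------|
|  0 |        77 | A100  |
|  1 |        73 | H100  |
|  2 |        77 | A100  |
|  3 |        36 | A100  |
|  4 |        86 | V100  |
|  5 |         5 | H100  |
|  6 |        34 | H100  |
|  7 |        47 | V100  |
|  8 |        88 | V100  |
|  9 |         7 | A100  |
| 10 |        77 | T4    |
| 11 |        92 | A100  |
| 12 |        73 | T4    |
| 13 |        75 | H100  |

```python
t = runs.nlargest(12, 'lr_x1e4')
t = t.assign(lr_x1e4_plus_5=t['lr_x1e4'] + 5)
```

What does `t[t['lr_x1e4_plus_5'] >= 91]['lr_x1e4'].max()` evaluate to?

take 12 rows with largest lr_x1e4:
    lr_x1e4   gpu
11       92  A100
8        88  V100
4        86  V100
0        77  A100
2        77  A100
10       77    T4
13       75  H100
1        73  H100
12       73    T4
7        47  V100
3        36  A100
6        34  H100
add column lr_x1e4_plus_5 = t['lr_x1e4'] + 5:
    lr_x1e4   gpu  lr_x1e4_plus_5
11       92  A100              97
8        88  V100              93
4        86  V100              91
0        77  A100              82
2        77  A100              82
10       77    T4              82
13       75  H100              80
1        73  H100              78
12       73    T4              78
7        47  V100              52
3        36  A100              41
6        34  H100              39
filter rows where lr_x1e4_plus_5 >= 91:
    lr_x1e4   gpu  lr_x1e4_plus_5
11       92  A100              97
8        88  V100              93
4        86  V100              91
Taking the max of column 'lr_x1e4' gives 92.

92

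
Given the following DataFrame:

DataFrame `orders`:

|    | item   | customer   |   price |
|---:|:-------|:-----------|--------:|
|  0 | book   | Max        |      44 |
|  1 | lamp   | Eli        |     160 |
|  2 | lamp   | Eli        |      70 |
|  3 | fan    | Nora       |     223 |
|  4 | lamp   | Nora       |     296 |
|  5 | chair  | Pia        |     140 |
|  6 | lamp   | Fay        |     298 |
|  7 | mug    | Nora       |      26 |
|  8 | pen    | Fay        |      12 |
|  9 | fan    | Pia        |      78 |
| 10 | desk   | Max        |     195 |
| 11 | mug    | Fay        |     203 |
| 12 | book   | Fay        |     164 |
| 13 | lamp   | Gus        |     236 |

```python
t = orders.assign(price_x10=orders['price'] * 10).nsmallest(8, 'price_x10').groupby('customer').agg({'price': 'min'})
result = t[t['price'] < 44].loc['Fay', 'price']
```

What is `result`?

12

add column price_x10 = orders['price'] * 10:
     item customer  price  price_x10
0    book      Max     44        440
1    lamp      Eli    160       1600
2    lamp      Eli     70        700
3     fan     Nora    223       2230
4    lamp     Nora    296       2960
5   chair      Pia    140       1400
6    lamp      Fay    298       2980
7     mug     Nora     26        260
8     pen      Fay     12        120
9     fan      Pia     78        780
10   desk      Max    195       1950
11    mug      Fay    203       2030
12   book      Fay    164       1640
13   lamp      Gus    236       2360
take 8 rows with smallest price_x10:
     item customer  price  price_x10
8     pen      Fay     12        120
7     mug     Nora     26        260
0    book      Max     44        440
2    lamp      Eli     70        700
9     fan      Pia     78        780
5   chair      Pia    140       1400
1    lamp      Eli    160       1600
12   book      Fay    164       1640
group by customer, min of price:
          price
customer       
Eli          70
Fay          12
Max          44
Nora         26
Pia          78
filter rows where price < 44:
          price
customer       
Fay          12
Nora         26
Hence 12.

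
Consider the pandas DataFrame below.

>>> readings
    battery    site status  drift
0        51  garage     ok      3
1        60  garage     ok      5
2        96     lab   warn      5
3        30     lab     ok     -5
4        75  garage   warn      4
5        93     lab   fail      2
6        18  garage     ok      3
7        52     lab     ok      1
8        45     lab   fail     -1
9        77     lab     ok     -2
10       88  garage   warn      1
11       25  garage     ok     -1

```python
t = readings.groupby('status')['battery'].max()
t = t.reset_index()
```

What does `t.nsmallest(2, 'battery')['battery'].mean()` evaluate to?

group by status, max of battery:
status
fail    93
ok      77
warn    96
Name: battery, dtype: int64
reset_index():
  status  battery
0   fail       93
1     ok       77
2   warn       96
take 2 rows with smallest battery:
  status  battery
1     ok       77
0   fail       93
Taking the mean of column 'battery' gives 85.0.

85.0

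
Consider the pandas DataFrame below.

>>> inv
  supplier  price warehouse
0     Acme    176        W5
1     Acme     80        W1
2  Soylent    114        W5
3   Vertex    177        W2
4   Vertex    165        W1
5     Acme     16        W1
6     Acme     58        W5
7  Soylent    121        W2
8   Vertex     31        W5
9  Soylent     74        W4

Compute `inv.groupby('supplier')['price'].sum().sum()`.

1012

group by supplier, sum of price:
supplier
Acme       330
Soylent    309
Vertex     373
Name: price, dtype: int64
Hence 1012.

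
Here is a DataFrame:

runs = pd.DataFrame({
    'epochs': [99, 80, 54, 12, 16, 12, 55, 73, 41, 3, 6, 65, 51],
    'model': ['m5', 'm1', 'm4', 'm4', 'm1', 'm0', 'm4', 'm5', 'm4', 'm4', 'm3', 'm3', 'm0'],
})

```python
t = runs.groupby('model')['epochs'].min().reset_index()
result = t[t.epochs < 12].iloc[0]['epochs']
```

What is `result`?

6

group by model, min of epochs:
model
m0    12
m1    16
m3     6
m4     3
m5    73
Name: epochs, dtype: int64
reset_index():
  model  epochs
0    m0      12
1    m1      16
2    m3       6
3    m4       3
4    m5      73
filter rows where epochs < 12:
  model  epochs
2    m3       6
3    m4       3
value at position 0, column 'epochs' → 6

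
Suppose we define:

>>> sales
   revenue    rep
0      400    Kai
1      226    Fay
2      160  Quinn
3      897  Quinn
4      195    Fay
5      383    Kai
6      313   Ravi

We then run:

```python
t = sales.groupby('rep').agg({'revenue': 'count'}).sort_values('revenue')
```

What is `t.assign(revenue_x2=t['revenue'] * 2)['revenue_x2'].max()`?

4

group by rep, count of revenue:
       revenue
rep           
Fay          2
Kai          2
Quinn        2
Ravi         1
sort by revenue:
       revenue
rep           
Ravi         1
Fay          2
Kai          2
Quinn        2
add column revenue_x2 = t['revenue'] * 2:
       revenue  revenue_x2
rep                       
Ravi         1           2
Fay          2           4
Kai          2           4
Quinn        2           4
The max of column 'revenue_x2' is 4.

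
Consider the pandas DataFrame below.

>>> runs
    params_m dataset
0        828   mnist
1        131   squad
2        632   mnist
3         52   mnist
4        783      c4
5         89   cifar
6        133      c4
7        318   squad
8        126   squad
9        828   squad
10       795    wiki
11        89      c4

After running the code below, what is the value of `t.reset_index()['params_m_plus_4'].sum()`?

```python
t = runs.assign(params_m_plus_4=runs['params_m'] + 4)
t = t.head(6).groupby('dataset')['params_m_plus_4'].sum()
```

2539

add column params_m_plus_4 = runs['params_m'] + 4:
    params_m dataset  params_m_plus_4
0        828   mnist              832
1        131   squad              135
2        632   mnist              636
3         52   mnist               56
4        783      c4              787
5         89   cifar               93
6        133      c4              137
7        318   squad              322
8        126   squad              130
9        828   squad              832
10       795    wiki              799
11        89      c4               93
take first 6 rows:
   params_m dataset  params_m_plus_4
0       828   mnist              832
1       131   squad              135
2       632   mnist              636
3        52   mnist               56
4       783      c4              787
5        89   cifar               93
group by dataset, sum of params_m_plus_4:
dataset
c4        787
cifar      93
mnist    1524
squad     135
Name: params_m_plus_4, dtype: int64
reset_index():
  dataset  params_m_plus_4
0      c4              787
1   cifar               93
2   mnist             1524
3   squad              135
Reading off the sum of column 'params_m_plus_4', we get 2539.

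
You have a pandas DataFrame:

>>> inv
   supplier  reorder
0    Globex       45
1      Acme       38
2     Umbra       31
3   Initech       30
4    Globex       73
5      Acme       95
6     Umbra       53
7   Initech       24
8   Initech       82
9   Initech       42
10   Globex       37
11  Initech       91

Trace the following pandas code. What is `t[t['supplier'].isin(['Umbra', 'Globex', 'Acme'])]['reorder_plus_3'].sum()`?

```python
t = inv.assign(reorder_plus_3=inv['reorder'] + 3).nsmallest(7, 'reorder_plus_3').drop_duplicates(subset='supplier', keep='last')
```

add column reorder_plus_3 = inv['reorder'] + 3:
   supplier  reorder  reorder_plus_3
0    Globex       45              48
1      Acme       38              41
2     Umbra       31              34
3   Initech       30              33
4    Globex       73              76
5      Acme       95              98
6     Umbra       53              56
7   Initech       24              27
8   Initech       82              85
9   Initech       42              45
10   Globex       37              40
11  Initech       91              94
take 7 rows with smallest reorder_plus_3:
   supplier  reorder  reorder_plus_3
7   Initech       24              27
3   Initech       30              33
2     Umbra       31              34
10   Globex       37              40
1      Acme       38              41
9   Initech       42              45
0    Globex       45              48
drop duplicate supplier (keep=last):
  supplier  reorder  reorder_plus_3
2    Umbra       31              34
1     Acme       38              41
9  Initech       42              45
0   Globex       45              48
filter rows where supplier in ['Umbra', 'Globex', 'Acme']:
  supplier  reorder  reorder_plus_3
2    Umbra       31              34
1     Acme       38              41
0   Globex       45              48
Then the sum of column 'reorder_plus_3': 123

123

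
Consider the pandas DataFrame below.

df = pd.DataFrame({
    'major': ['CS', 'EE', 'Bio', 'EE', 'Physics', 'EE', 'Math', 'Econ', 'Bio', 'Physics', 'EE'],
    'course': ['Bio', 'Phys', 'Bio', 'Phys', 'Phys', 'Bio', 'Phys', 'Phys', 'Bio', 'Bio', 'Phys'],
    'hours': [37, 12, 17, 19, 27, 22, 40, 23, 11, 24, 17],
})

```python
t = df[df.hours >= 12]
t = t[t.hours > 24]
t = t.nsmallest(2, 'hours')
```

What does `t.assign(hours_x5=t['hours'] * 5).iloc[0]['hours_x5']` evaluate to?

135

filter rows where hours >= 12:
      major course  hours
0        CS    Bio     37
1        EE   Phys     12
2       Bio    Bio     17
3        EE   Phys     19
4   Physics   Phys     27
5        EE    Bio     22
6      Math   Phys     40
7      Econ   Phys     23
9   Physics    Bio     24
10       EE   Phys     17
filter rows where hours > 24:
     major course  hours
0       CS    Bio     37
4  Physics   Phys     27
6     Math   Phys     40
take 2 rows with smallest hours:
     major course  hours
4  Physics   Phys     27
0       CS    Bio     37
add column hours_x5 = t['hours'] * 5:
     major course  hours  hours_x5
4  Physics   Phys     27       135
0       CS    Bio     37       185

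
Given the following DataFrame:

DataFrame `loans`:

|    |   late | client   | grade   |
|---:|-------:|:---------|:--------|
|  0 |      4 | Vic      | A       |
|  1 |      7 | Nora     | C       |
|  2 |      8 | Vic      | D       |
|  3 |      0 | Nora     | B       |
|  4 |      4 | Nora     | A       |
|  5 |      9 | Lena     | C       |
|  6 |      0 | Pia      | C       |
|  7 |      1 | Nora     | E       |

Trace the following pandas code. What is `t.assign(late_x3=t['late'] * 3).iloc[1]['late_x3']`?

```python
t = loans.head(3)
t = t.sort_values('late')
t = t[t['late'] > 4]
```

take first 3 rows:
   late client grade
0     4    Vic     A
1     7   Nora     C
2     8    Vic     D
sort by late:
   late client grade
0     4    Vic     A
1     7   Nora     C
2     8    Vic     D
filter rows where late > 4:
   late client grade
1     7   Nora     C
2     8    Vic     D
add column late_x3 = t['late'] * 3:
   late client grade  late_x3
1     7   Nora     C       21
2     8    Vic     D       24

24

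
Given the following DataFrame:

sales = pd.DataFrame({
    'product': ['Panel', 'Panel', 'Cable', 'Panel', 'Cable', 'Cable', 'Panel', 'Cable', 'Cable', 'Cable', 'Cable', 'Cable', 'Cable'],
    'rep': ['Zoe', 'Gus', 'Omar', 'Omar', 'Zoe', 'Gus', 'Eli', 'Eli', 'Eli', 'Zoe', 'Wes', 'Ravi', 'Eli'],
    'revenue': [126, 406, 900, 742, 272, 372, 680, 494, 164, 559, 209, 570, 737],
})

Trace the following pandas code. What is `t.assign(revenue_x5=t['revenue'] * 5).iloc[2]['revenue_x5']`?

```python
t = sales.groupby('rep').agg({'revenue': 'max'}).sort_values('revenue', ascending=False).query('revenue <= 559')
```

group by rep, max of revenue:
      revenue
rep          
Eli       737
Gus       406
Omar      900
Ravi      570
Wes       209
Zoe       559
sort by revenue descending:
      revenue
rep          
Omar      900
Eli       737
Ravi      570
Zoe       559
Gus       406
Wes       209
filter rows where revenue <= 559:
     revenue
rep         
Zoe      559
Gus      406
Wes      209
add column revenue_x5 = t['revenue'] * 5:
     revenue  revenue_x5
rep                     
Zoe      559        2795
Gus      406        2030
Wes      209        1045
Hence 1045.

1045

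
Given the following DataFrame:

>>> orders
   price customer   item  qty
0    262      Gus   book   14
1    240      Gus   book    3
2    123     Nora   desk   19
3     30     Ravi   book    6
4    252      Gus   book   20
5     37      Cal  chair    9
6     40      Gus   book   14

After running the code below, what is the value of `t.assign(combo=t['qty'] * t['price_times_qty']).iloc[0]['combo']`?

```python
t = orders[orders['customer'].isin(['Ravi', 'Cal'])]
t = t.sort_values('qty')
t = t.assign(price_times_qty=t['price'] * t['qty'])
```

filter rows where customer in ['Ravi', 'Cal']:
   price customer   item  qty
3     30     Ravi   book    6
5     37      Cal  chair    9
sort by qty:
   price customer   item  qty
3     30     Ravi   book    6
5     37      Cal  chair    9
add column price_times_qty = t['price'] * t['qty']:
   price customer   item  qty  price_times_qty
3     30     Ravi   book    6              180
5     37      Cal  chair    9              333
add column combo = t['qty'] * t['price_times_qty']:
   price customer   item  qty  price_times_qty  combo
3     30     Ravi   book    6              180   1080
5     37      Cal  chair    9              333   2997
Then the value at position 0, column 'combo': 1080

1080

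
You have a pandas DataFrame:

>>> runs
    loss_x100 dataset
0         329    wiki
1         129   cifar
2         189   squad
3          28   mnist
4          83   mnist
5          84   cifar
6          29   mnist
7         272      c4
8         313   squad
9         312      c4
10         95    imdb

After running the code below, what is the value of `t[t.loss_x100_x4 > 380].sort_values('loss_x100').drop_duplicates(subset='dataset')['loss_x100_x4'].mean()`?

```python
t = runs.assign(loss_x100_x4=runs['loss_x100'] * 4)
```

919.0

add column loss_x100_x4 = runs['loss_x100'] * 4:
    loss_x100 dataset  loss_x100_x4
0         329    wiki          1316
1         129   cifar           516
2         189   squad           756
3          28   mnist           112
4          83   mnist           332
5          84   cifar           336
6          29   mnist           116
7         272      c4          1088
8         313   squad          1252
9         312      c4          1248
10         95    imdb           380
filter rows where loss_x100_x4 > 380:
   loss_x100 dataset  loss_x100_x4
0        329    wiki          1316
1        129   cifar           516
2        189   squad           756
7        272      c4          1088
8        313   squad          1252
9        312      c4          1248
sort by loss_x100:
   loss_x100 dataset  loss_x100_x4
1        129   cifar           516
2        189   squad           756
7        272      c4          1088
9        312      c4          1248
8        313   squad          1252
0        329    wiki          1316
drop duplicate dataset (keep=first):
   loss_x100 dataset  loss_x100_x4
1        129   cifar           516
2        189   squad           756
7        272      c4          1088
0        329    wiki          1316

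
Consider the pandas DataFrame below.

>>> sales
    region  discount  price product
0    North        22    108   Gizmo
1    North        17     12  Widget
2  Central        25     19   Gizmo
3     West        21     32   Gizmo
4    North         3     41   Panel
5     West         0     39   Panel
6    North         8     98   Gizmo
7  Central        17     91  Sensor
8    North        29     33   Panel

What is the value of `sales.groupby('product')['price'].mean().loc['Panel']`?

group by product, mean of price:
product
Gizmo     64.250000
Panel     37.666667
Sensor    91.000000
Widget    12.000000
Name: price, dtype: float64
value at index 'Panel' → 37.6666666667

37.6666666667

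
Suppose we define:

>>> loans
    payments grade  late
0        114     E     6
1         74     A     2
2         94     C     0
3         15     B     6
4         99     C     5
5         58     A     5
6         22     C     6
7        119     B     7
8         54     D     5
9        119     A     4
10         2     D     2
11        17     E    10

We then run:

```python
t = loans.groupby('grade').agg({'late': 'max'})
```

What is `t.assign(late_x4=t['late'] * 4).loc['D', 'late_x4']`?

group by grade, max of late:
       late
grade      
A         5
B         7
C         6
D         5
E        10
add column late_x4 = t['late'] * 4:
       late  late_x4
grade               
A         5       20
B         7       28
C         6       24
D         5       20
E        10       40
Hence 20.

20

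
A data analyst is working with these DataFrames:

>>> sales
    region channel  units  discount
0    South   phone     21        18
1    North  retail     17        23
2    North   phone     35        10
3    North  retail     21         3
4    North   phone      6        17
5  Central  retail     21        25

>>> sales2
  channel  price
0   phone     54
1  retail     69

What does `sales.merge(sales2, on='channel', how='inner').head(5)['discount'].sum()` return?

71

merge on 'channel' (how='inner') → 6 rows:
    region channel  units  discount  price
0    South   phone     21        18     54
1    North  retail     17        23     69
2    North   phone     35        10     54
3    North  retail     21         3     69
4    North   phone      6        17     54
5  Central  retail     21        25     69
take first 5 rows:
  region channel  units  discount  price
0  South   phone     21        18     54
1  North  retail     17        23     69
2  North   phone     35        10     54
3  North  retail     21         3     69
4  North   phone      6        17     54
sum of column 'discount' → 71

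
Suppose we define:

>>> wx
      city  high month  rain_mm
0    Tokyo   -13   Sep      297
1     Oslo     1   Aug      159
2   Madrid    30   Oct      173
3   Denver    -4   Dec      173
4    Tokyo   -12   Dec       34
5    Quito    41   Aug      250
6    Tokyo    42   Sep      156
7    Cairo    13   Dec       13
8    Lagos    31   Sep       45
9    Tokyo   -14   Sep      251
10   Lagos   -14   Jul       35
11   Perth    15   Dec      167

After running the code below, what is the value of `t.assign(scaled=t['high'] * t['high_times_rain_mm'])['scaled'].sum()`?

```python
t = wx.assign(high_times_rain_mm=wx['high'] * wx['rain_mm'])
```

1048223

add column high_times_rain_mm = wx['high'] * wx['rain_mm']:
      city  high month  rain_mm  high_times_rain_mm
0    Tokyo   -13   Sep      297               -3861
1     Oslo     1   Aug      159                 159
2   Madrid    30   Oct      173                5190
3   Denver    -4   Dec      173                -692
4    Tokyo   -12   Dec       34                -408
5    Quito    41   Aug      250               10250
6    Tokyo    42   Sep      156                6552
7    Cairo    13   Dec       13                 169
8    Lagos    31   Sep       45                1395
9    Tokyo   -14   Sep      251               -3514
10   Lagos   -14   Jul       35                -490
11   Perth    15   Dec      167                2505
add column scaled = t['high'] * t['high_times_rain_mm']:
      city  high month  rain_mm  high_times_rain_mm  scaled
0    Tokyo   -13   Sep      297               -3861   50193
1     Oslo     1   Aug      159                 159     159
2   Madrid    30   Oct      173                5190  155700
3   Denver    -4   Dec      173                -692    2768
4    Tokyo   -12   Dec       34                -408    4896
5    Quito    41   Aug      250               10250  420250
6    Tokyo    42   Sep      156                6552  275184
7    Cairo    13   Dec       13                 169    2197
8    Lagos    31   Sep       45                1395   43245
9    Tokyo   -14   Sep      251               -3514   49196
10   Lagos   -14   Jul       35                -490    6860
11   Perth    15   Dec      167                2505   37575
Finally, sum of column 'scaled' = 1048223.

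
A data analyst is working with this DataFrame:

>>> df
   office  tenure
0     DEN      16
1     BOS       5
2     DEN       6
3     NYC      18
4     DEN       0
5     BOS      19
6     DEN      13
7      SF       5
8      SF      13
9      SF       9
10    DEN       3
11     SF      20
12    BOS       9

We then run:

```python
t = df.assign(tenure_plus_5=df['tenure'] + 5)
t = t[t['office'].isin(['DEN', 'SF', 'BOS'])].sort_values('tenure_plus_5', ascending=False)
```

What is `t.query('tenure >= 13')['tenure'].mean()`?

16.2

add column tenure_plus_5 = df['tenure'] + 5:
   office  tenure  tenure_plus_5
0     DEN      16             21
1     BOS       5             10
2     DEN       6             11
3     NYC      18             23
4     DEN       0              5
5     BOS      19             24
6     DEN      13             18
7      SF       5             10
8      SF      13             18
9      SF       9             14
10    DEN       3              8
11     SF      20             25
12    BOS       9             14
filter rows where office in ['DEN', 'SF', 'BOS']:
   office  tenure  tenure_plus_5
0     DEN      16             21
1     BOS       5             10
2     DEN       6             11
4     DEN       0              5
5     BOS      19             24
6     DEN      13             18
7      SF       5             10
8      SF      13             18
9      SF       9             14
10    DEN       3              8
11     SF      20             25
12    BOS       9             14
sort by tenure_plus_5 descending:
   office  tenure  tenure_plus_5
11     SF      20             25
5     BOS      19             24
0     DEN      16             21
6     DEN      13             18
8      SF      13             18
9      SF       9             14
12    BOS       9             14
2     DEN       6             11
1     BOS       5             10
7      SF       5             10
10    DEN       3              8
4     DEN       0              5
filter rows where tenure >= 13:
   office  tenure  tenure_plus_5
11     SF      20             25
5     BOS      19             24
0     DEN      16             21
6     DEN      13             18
8      SF      13             18
Then the mean of column 'tenure': 16.2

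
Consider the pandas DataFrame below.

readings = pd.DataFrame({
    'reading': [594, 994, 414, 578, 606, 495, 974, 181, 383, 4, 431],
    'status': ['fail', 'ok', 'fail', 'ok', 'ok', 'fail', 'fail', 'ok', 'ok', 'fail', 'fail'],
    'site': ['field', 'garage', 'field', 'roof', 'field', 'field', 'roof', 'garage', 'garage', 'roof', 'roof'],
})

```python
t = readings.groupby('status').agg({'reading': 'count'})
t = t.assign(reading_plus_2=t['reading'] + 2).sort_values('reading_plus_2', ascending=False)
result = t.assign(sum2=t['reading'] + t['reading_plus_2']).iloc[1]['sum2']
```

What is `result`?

12

group by status, count of reading:
        reading
status         
fail          6
ok            5
add column reading_plus_2 = t['reading'] + 2:
        reading  reading_plus_2
status                         
fail          6               8
ok            5               7
sort by reading_plus_2 descending:
        reading  reading_plus_2
status                         
fail          6               8
ok            5               7
add column sum2 = t['reading'] + t['reading_plus_2']:
        reading  reading_plus_2  sum2
status                               
fail          6               8    14
ok            5               7    12
Taking the value at position 1, column 'sum2' gives 12.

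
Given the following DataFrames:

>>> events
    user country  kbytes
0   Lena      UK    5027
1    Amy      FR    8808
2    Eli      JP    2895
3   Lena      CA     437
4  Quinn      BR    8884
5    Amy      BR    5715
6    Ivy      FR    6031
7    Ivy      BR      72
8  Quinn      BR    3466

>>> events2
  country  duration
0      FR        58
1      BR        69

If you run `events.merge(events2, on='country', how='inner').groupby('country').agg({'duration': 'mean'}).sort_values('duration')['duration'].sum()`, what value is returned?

merge on 'country' (how='inner') → 6 rows:
    user country  kbytes  duration
0    Amy      FR    8808        58
1  Quinn      BR    8884        69
2    Amy      BR    5715        69
3    Ivy      FR    6031        58
4    Ivy      BR      72        69
5  Quinn      BR    3466        69
group by country, mean of duration:
         duration
country          
BR           69.0
FR           58.0
sort by duration:
         duration
country          
FR           58.0
BR           69.0
Taking the sum of column 'duration' gives 127.0.

127.0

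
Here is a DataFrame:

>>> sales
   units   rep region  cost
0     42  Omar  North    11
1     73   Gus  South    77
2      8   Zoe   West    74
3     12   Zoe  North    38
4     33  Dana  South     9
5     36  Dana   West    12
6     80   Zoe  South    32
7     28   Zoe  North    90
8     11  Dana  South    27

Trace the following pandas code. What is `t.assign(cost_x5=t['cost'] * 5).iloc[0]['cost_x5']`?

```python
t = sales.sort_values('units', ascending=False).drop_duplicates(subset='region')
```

160

sort by units descending:
   units   rep region  cost
6     80   Zoe  South    32
1     73   Gus  South    77
0     42  Omar  North    11
5     36  Dana   West    12
4     33  Dana  South     9
7     28   Zoe  North    90
3     12   Zoe  North    38
8     11  Dana  South    27
2      8   Zoe   West    74
drop duplicate region (keep=first):
   units   rep region  cost
6     80   Zoe  South    32
0     42  Omar  North    11
5     36  Dana   West    12
add column cost_x5 = t['cost'] * 5:
   units   rep region  cost  cost_x5
6     80   Zoe  South    32      160
0     42  Omar  North    11       55
5     36  Dana   West    12       60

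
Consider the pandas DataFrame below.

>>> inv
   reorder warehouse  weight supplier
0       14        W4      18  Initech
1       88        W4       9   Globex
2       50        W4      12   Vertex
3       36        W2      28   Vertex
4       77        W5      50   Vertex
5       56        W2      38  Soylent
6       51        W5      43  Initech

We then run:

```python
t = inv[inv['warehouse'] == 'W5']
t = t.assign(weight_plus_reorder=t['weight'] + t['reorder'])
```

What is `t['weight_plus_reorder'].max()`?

filter rows where warehouse == 'W5':
   reorder warehouse  weight supplier
4       77        W5      50   Vertex
6       51        W5      43  Initech
add column weight_plus_reorder = t['weight'] + t['reorder']:
   reorder warehouse  weight supplier  weight_plus_reorder
4       77        W5      50   Vertex                  127
6       51        W5      43  Initech                   94

127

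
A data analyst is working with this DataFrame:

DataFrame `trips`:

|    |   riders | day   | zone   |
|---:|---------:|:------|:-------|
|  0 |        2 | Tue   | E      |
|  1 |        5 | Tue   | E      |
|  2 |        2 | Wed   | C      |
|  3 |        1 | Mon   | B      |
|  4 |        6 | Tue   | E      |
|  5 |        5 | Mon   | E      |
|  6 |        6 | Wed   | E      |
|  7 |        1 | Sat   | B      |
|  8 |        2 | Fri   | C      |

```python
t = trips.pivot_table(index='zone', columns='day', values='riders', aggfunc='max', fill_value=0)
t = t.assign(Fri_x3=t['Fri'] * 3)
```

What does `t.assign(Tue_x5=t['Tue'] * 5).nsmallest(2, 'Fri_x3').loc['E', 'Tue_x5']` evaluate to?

30

pivot: rows=zone, cols=day, max(riders):
day   Fri  Mon  Sat  Tue  Wed
zone                         
B       0    1    1    0    0
C       2    0    0    0    2
E       0    5    0    6    6
add column Fri_x3 = t['Fri'] * 3:
day   Fri  Mon  Sat  Tue  Wed  Fri_x3
zone                                 
B       0    1    1    0    0       0
C       2    0    0    0    2       6
E       0    5    0    6    6       0
add column Tue_x5 = t['Tue'] * 5:
day   Fri  Mon  Sat  Tue  Wed  Fri_x3  Tue_x5
zone                                         
B       0    1    1    0    0       0       0
C       2    0    0    0    2       6       0
E       0    5    0    6    6       0      30
take 2 rows with smallest Fri_x3:
day   Fri  Mon  Sat  Tue  Wed  Fri_x3  Tue_x5
zone                                         
B       0    1    1    0    0       0       0
E       0    5    0    6    6       0      30
The value at row 'E', column 'Tue_x5' is 30.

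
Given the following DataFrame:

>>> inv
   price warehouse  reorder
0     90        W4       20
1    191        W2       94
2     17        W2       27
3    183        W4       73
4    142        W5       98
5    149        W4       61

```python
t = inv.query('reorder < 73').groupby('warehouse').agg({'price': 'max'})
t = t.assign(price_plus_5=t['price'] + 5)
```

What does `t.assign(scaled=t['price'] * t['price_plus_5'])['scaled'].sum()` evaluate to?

filter rows where reorder < 73:
   price warehouse  reorder
0     90        W4       20
2     17        W2       27
5    149        W4       61
group by warehouse, max of price:
           price
warehouse       
W2            17
W4           149
add column price_plus_5 = t['price'] + 5:
           price  price_plus_5
warehouse                     
W2            17            22
W4           149           154
add column scaled = t['price'] * t['price_plus_5']:
           price  price_plus_5  scaled
warehouse                             
W2            17            22     374
W4           149           154   22946
Taking the sum of column 'scaled' gives 23320.

23320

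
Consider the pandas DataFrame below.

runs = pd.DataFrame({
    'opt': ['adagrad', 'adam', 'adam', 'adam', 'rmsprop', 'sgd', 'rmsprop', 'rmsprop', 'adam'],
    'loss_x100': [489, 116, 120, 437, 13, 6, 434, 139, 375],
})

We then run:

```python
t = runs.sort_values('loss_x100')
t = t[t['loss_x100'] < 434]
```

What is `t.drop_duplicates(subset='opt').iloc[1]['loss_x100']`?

13

sort by loss_x100:
       opt  loss_x100
5      sgd          6
4  rmsprop         13
1     adam        116
2     adam        120
7  rmsprop        139
8     adam        375
6  rmsprop        434
3     adam        437
0  adagrad        489
filter rows where loss_x100 < 434:
       opt  loss_x100
5      sgd          6
4  rmsprop         13
1     adam        116
2     adam        120
7  rmsprop        139
8     adam        375
drop duplicate opt (keep=first):
       opt  loss_x100
5      sgd          6
4  rmsprop         13
1     adam        116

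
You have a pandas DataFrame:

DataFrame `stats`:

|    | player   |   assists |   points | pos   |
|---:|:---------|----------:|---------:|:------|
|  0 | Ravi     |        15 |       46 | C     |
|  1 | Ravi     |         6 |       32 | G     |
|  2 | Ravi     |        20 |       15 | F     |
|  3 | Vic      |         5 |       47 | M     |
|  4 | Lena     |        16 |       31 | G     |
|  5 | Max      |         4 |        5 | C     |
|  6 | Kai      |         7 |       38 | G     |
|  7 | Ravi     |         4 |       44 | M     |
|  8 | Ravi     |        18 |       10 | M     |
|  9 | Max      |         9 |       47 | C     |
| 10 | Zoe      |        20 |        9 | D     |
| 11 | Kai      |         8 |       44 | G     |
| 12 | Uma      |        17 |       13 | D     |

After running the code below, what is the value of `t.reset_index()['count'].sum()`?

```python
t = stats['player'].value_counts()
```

13

value_counts of player:
player
Ravi    5
Max     2
Kai     2
Vic     1
Lena    1
Zoe     1
Uma     1
Name: count, dtype: int64
reset_index():
  player  count
0   Ravi      5
1    Max      2
2    Kai      2
3    Vic      1
4   Lena      1
5    Zoe      1
6    Uma      1
Then the sum of column 'count': 13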